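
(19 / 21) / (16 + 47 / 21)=0.05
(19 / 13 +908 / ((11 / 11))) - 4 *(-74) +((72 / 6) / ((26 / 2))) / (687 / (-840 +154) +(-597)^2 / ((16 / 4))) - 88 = 591960307205 / 529736623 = 1117.46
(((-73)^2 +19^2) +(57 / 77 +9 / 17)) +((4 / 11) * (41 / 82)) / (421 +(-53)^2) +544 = 775386967 / 124355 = 6235.27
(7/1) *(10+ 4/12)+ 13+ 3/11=2825/33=85.61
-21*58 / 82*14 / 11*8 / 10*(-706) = 24077424 / 2255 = 10677.35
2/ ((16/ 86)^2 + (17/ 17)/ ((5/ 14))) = 9245/ 13103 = 0.71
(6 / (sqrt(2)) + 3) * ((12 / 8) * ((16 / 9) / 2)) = 4 + 4 * sqrt(2) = 9.66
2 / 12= 1 / 6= 0.17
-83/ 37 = -2.24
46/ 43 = 1.07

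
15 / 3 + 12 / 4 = 8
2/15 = 0.13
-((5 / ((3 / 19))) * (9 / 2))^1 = -142.50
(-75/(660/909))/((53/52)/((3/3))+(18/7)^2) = -579033/42779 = -13.54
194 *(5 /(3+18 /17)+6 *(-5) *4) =-1589830 /69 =-23041.01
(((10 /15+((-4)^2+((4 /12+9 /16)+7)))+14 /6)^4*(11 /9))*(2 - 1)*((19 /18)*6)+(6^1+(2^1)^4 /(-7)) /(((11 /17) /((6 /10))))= 223517923396218497 /55180984320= 4050633.13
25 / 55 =5 / 11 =0.45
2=2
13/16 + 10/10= 29/16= 1.81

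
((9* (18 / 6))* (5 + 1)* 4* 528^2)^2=32635156665729024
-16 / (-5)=16 / 5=3.20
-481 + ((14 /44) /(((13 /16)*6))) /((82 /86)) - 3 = -8511872 /17589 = -483.93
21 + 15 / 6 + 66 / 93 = 1501 / 62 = 24.21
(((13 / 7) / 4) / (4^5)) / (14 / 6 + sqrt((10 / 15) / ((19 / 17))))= 741 / 3395584 - 39*sqrt(1938) / 23769088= 0.00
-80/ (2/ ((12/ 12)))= -40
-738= -738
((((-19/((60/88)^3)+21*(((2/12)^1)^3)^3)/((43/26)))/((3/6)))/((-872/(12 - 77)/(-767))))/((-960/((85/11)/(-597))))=55466256135860947/992597556112588800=0.06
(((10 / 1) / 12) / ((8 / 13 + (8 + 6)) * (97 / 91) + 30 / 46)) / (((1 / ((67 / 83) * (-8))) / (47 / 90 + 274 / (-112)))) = 1262820221 / 1979408070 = 0.64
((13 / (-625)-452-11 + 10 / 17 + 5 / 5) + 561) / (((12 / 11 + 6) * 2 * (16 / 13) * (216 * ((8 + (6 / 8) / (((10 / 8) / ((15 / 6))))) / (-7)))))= -5091163 / 261630000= -0.02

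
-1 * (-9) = 9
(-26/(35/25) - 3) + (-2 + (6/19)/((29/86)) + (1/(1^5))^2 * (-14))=-141301/3857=-36.63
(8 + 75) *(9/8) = 747/8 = 93.38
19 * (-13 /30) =-247 /30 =-8.23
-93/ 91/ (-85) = 93/ 7735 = 0.01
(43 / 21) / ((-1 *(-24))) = 43 / 504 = 0.09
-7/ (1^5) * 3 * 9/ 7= -27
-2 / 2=-1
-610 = -610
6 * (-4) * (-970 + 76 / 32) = 23223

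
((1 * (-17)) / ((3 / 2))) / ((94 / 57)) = -6.87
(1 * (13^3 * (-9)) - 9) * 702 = -13886964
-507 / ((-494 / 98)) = 1911 / 19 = 100.58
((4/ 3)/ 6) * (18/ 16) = 1/ 4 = 0.25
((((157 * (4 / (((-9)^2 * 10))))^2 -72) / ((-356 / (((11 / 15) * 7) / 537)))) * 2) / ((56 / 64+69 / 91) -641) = -0.00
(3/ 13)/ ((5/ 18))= 54/ 65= 0.83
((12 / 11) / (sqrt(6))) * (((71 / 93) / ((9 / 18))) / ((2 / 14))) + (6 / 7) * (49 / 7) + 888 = 1988 * sqrt(6) / 1023 + 894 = 898.76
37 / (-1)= -37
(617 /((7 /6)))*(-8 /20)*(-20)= 29616 /7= 4230.86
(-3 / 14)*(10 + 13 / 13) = -33 / 14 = -2.36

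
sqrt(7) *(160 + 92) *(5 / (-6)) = -210 *sqrt(7) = -555.61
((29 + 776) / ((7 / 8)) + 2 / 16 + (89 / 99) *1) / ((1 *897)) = 729451 / 710424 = 1.03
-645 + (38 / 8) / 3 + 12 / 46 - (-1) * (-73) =-197659 / 276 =-716.16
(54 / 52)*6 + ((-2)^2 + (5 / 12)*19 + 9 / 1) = 4235 / 156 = 27.15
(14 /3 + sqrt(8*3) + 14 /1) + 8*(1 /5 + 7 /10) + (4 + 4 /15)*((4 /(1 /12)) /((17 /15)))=2*sqrt(6) + 52676 /255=211.47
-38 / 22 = -19 / 11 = -1.73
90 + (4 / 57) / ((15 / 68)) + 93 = 156737 / 855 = 183.32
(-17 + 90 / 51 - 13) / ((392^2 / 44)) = -330 / 40817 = -0.01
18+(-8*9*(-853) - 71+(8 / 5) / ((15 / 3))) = 1534083 / 25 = 61363.32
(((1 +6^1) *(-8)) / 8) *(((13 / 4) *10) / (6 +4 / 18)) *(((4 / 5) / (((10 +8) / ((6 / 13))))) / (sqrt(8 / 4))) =-3 *sqrt(2) / 8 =-0.53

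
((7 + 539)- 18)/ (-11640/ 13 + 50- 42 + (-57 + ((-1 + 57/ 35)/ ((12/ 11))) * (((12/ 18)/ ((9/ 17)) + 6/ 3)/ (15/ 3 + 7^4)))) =-23409706320/ 41870735279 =-0.56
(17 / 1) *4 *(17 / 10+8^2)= 22338 / 5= 4467.60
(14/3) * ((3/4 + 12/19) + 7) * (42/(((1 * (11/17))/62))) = 32898502/209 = 157409.10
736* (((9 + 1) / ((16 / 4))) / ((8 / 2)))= 460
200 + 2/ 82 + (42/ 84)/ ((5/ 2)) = 41046/ 205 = 200.22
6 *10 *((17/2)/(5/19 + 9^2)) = 4845/772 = 6.28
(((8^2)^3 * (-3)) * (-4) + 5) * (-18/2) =-28311597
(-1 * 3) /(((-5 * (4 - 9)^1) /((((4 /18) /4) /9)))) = -1 /1350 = -0.00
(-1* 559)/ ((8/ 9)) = -628.88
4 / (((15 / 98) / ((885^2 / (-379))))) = -20468280 / 379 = -54006.02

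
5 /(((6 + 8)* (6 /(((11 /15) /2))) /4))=11 /126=0.09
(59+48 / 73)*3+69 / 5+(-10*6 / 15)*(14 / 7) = 67442 / 365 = 184.77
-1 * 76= -76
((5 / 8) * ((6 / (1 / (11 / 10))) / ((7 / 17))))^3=176558481 / 175616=1005.37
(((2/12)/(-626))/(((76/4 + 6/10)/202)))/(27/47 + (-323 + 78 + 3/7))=4747/422118060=0.00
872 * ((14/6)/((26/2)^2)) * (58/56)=6322/507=12.47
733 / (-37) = -733 / 37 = -19.81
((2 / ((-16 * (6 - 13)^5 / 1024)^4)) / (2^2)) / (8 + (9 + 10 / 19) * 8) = 2490368 / 1994806657440300025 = 0.00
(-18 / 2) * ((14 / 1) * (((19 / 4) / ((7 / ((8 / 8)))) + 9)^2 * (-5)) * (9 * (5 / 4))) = 148718025 / 224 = 663919.75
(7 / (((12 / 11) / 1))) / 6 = 1.07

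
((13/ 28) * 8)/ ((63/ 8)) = 208/ 441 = 0.47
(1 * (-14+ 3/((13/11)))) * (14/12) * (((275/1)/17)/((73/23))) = -6596975/96798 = -68.15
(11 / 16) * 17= 11.69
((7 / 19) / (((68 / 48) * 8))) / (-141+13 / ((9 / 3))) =-63 / 264860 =-0.00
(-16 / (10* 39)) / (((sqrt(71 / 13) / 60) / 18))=-576* sqrt(923) / 923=-18.96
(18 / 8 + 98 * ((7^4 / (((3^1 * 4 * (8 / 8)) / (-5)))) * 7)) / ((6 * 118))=-8235403 / 8496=-969.33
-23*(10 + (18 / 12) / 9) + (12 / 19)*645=19783 / 114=173.54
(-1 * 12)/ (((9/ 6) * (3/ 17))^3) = -157216/ 243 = -646.98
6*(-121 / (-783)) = 242 / 261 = 0.93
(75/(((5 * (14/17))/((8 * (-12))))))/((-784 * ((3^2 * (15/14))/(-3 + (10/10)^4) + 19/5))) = -15300/7007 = -2.18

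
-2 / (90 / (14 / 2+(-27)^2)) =-16.36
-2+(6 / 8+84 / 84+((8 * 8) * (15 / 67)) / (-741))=-17829 / 66196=-0.27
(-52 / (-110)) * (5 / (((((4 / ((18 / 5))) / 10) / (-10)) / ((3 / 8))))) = -1755 / 22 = -79.77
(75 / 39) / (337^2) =25 / 1476397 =0.00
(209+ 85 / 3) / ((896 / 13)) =1157 / 336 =3.44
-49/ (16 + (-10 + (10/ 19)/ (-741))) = -689871/ 84464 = -8.17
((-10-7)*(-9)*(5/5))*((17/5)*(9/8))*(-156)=-912951/10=-91295.10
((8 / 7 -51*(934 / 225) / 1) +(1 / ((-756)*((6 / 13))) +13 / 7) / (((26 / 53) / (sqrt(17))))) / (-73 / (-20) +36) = -442184 / 83265 +171455*sqrt(17) / 1798524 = -4.92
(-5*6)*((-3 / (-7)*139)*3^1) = -37530 / 7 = -5361.43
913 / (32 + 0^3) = 913 / 32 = 28.53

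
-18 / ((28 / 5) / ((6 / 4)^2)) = -405 / 56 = -7.23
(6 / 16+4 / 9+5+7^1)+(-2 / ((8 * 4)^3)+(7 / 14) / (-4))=1871863 / 147456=12.69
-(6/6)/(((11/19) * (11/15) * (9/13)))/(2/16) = -9880/363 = -27.22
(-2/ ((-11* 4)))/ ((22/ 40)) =10/ 121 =0.08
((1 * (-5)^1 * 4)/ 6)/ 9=-10/ 27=-0.37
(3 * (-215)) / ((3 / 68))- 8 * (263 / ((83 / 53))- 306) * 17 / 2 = -434248 / 83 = -5231.90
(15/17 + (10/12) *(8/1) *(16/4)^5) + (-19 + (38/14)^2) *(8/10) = 17038789/2499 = 6818.24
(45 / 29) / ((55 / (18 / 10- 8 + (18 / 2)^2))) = 306 / 145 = 2.11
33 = 33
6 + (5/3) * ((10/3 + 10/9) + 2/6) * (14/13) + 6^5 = 2734492/351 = 7790.58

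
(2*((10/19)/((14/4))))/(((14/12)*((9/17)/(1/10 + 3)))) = 4216/2793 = 1.51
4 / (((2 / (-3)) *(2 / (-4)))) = 12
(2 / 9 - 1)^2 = 49 / 81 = 0.60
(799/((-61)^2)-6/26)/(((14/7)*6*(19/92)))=-17848/2757261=-0.01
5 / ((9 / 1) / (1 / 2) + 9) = 0.19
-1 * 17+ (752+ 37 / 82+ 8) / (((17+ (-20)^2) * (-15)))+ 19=963463 / 512910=1.88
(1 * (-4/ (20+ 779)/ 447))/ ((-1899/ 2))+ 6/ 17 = 239376554/ 678233547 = 0.35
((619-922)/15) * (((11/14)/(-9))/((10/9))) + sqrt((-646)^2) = 453311/700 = 647.59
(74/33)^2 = 5476/1089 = 5.03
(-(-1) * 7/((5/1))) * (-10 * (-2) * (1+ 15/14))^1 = 58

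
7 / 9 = 0.78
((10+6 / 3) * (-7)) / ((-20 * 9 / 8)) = 56 / 15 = 3.73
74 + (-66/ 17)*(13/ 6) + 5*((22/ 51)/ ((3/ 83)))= 125.26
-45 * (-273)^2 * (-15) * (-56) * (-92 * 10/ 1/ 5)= 518364100800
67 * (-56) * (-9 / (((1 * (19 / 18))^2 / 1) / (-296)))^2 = -21448992003.35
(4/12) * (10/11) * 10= 100/33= 3.03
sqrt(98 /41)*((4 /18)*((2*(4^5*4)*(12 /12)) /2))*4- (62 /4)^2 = -961 /4 +229376*sqrt(82) /369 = 5388.71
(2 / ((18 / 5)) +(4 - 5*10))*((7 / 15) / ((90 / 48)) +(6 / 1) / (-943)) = -21046322 / 1909575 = -11.02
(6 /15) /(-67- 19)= -1 /215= -0.00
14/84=1/6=0.17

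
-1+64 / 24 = 5 / 3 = 1.67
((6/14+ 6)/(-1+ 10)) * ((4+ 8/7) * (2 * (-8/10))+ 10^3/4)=8462/49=172.69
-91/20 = -4.55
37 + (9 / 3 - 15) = 25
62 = 62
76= 76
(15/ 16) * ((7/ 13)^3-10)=-324405/ 35152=-9.23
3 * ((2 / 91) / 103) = 6 / 9373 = 0.00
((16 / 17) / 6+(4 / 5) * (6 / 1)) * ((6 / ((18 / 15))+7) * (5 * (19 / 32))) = 3002 / 17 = 176.59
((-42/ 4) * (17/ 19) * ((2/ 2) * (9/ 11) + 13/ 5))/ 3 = -11186/ 1045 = -10.70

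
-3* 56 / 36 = -14 / 3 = -4.67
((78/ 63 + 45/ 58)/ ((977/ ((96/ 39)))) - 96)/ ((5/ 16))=-11880192256/ 38674545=-307.18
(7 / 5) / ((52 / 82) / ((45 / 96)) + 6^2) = 861 / 22972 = 0.04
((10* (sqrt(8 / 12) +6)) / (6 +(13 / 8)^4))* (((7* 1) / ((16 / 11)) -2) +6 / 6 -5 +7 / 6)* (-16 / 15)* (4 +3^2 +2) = 40960* sqrt(6) / 478233 +81920 / 53137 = 1.75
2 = 2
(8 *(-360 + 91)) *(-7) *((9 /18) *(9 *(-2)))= -135576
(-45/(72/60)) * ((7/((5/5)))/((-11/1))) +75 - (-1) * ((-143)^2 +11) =452295/22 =20558.86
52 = 52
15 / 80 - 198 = -3165 / 16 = -197.81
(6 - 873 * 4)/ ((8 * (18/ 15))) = -2905/ 8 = -363.12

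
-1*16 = -16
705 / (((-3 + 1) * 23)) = -705 / 46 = -15.33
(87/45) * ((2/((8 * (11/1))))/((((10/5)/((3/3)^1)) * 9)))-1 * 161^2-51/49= -15089736979/582120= -25922.04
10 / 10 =1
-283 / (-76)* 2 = 283 / 38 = 7.45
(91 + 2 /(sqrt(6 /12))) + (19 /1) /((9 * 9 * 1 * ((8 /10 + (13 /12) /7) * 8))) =2 * sqrt(2) + 1971179 /21654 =93.86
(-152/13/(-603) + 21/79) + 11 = 6988718/619281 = 11.29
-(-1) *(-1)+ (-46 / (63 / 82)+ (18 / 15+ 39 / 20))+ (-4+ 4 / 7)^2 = -405437 / 8820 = -45.97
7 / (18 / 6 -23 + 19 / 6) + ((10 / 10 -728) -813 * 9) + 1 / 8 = -8044.29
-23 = -23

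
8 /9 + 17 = 161 /9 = 17.89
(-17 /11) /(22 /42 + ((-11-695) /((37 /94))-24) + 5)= 13209 /15488000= 0.00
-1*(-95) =95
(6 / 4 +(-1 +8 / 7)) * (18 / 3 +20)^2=7774 / 7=1110.57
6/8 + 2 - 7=-17/4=-4.25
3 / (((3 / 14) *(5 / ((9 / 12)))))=21 / 10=2.10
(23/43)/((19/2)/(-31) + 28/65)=4.30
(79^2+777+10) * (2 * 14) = 196784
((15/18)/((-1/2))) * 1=-5/3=-1.67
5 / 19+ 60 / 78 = 255 / 247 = 1.03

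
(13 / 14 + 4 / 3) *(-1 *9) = -285 / 14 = -20.36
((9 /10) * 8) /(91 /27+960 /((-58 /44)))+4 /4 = 2809817 /2838005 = 0.99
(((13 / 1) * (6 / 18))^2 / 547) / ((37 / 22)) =3718 / 182151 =0.02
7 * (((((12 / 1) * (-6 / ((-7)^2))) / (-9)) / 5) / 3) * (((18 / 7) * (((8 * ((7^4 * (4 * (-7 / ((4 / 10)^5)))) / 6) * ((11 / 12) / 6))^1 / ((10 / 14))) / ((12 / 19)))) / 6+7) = -313628897 / 3240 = -96799.04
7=7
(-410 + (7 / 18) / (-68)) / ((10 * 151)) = -501847 / 1848240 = -0.27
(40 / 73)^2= 1600 / 5329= 0.30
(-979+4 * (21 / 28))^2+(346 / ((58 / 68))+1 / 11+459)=304147598 / 319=953440.75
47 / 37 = 1.27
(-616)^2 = 379456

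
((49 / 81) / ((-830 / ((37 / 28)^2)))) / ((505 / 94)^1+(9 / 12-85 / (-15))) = -64343 / 596016360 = -0.00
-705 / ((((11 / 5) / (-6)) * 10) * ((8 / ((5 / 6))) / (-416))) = -91650 / 11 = -8331.82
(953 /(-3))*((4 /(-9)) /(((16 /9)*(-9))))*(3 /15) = -953 /540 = -1.76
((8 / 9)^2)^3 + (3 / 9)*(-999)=-332.51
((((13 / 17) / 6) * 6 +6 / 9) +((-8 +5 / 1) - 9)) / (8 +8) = -0.66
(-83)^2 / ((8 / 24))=20667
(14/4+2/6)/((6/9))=23/4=5.75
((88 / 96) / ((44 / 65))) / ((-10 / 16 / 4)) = -26 / 3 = -8.67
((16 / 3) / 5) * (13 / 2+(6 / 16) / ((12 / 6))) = 107 / 15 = 7.13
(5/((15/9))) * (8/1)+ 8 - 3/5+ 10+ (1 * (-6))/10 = 40.80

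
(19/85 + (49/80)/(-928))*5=281279/252416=1.11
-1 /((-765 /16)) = 16 /765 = 0.02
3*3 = 9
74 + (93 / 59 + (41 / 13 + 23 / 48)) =2916169 / 36816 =79.21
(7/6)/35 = 1/30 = 0.03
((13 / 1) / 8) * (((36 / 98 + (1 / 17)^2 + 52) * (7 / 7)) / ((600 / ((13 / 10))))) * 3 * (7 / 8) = 125334287 / 258944000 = 0.48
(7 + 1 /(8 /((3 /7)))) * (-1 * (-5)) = 1975 /56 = 35.27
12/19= 0.63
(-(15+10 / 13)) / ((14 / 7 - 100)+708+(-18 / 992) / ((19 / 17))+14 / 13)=-1931920 / 74862267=-0.03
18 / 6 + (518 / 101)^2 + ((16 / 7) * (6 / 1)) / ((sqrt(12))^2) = 2174097 / 71407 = 30.45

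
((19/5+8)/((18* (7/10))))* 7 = 59/9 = 6.56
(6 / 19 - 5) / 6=-89 / 114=-0.78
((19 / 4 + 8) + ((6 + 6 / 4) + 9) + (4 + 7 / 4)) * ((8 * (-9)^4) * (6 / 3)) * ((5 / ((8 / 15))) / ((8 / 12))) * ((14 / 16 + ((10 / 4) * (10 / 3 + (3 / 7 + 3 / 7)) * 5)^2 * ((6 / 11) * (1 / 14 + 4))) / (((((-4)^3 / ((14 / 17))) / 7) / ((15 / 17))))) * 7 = -12960163868518125 / 73984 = -175175225298.96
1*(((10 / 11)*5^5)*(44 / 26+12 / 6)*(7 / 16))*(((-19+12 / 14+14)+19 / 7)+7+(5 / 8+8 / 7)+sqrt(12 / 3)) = 24515625 / 572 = 42859.48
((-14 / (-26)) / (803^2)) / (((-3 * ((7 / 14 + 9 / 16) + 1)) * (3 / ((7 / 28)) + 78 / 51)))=-0.00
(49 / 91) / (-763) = -0.00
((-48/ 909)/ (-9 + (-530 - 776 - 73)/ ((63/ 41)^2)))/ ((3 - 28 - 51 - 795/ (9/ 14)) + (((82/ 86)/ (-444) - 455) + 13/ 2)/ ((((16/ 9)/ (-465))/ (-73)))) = -5370624/ 516617335296728285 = -0.00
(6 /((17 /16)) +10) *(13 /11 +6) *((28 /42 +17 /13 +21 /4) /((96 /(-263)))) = -3114285307 /1400256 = -2224.08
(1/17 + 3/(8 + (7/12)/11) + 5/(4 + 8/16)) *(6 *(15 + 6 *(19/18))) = 32110720/162639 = 197.44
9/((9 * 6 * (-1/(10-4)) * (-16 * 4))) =1/64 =0.02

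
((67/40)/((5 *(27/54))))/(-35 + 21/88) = -1474/76475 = -0.02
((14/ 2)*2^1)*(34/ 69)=476/ 69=6.90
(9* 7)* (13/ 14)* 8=468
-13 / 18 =-0.72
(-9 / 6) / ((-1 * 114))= 1 / 76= 0.01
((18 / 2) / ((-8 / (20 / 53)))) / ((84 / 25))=-375 / 2968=-0.13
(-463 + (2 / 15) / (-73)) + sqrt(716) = -506987 / 1095 + 2*sqrt(179) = -436.24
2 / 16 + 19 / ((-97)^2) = 9561 / 75272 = 0.13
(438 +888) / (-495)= -442 / 165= -2.68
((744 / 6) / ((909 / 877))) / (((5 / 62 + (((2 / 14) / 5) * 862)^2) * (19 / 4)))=33037642400 / 795758786163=0.04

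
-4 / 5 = -0.80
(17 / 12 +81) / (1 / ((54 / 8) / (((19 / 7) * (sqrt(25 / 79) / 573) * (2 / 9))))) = 321317199 * sqrt(79) / 3040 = 939450.57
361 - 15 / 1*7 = 256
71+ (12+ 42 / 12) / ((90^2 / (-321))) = 380083 / 5400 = 70.39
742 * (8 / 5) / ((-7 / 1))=-848 / 5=-169.60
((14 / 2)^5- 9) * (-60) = -1007880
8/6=4/3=1.33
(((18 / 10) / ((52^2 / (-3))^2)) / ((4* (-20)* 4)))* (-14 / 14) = 81 / 11698585600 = 0.00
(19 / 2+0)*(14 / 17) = 133 / 17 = 7.82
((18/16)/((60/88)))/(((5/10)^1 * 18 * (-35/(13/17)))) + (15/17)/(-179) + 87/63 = 8767603/6390300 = 1.37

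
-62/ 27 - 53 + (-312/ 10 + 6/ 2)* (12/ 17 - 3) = 21568/ 2295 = 9.40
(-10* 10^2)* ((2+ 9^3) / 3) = -731000 / 3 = -243666.67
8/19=0.42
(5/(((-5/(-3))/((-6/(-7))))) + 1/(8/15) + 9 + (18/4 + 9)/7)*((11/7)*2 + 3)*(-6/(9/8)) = -3526/7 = -503.71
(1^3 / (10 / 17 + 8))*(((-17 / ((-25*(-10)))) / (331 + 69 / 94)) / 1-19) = -629513604 / 284544875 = -2.21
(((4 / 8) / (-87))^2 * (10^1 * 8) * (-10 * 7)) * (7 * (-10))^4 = -4441009.38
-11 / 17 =-0.65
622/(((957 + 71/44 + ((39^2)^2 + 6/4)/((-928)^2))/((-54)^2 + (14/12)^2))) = 309415251481600/163915521327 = 1887.65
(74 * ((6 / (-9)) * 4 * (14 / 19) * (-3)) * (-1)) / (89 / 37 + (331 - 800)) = 19166 / 20501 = 0.93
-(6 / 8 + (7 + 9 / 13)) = -439 / 52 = -8.44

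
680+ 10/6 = 2045/3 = 681.67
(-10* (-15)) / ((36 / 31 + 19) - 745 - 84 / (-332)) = -128650 / 621453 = -0.21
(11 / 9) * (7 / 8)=77 / 72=1.07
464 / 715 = 0.65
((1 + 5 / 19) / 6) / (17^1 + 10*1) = 4 / 513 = 0.01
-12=-12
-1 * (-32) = 32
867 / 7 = 123.86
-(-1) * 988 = 988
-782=-782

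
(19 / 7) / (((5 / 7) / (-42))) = -798 / 5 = -159.60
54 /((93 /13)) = 234 /31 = 7.55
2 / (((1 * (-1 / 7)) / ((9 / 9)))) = -14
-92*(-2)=184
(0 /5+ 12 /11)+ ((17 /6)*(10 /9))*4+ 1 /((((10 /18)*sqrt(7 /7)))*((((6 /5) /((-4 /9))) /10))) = 2084 /297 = 7.02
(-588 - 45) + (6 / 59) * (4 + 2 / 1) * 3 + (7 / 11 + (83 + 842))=191109 / 649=294.47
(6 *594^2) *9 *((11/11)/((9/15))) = 31755240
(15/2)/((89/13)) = 195/178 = 1.10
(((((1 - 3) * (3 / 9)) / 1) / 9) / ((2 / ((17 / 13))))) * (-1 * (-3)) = -17 / 117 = -0.15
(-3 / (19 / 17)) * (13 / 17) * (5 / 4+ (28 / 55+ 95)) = -830193 / 4180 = -198.61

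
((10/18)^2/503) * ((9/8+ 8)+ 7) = 1075/108648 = 0.01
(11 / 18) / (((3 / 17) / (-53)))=-9911 / 54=-183.54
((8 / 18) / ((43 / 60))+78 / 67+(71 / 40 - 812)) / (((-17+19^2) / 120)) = -279494107 / 991064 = -282.01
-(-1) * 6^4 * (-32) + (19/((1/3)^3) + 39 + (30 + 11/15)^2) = -8994479/225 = -39975.46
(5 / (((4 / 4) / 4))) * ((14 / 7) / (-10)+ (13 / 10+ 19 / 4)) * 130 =15210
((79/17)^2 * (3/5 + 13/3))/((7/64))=29557376/30345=974.04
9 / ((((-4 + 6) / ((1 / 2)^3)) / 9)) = 81 / 16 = 5.06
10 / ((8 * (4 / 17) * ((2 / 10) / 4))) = 106.25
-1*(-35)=35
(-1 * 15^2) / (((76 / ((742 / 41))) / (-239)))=19950525 / 1558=12805.22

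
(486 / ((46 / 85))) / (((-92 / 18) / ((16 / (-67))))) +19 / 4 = 6622057 / 141772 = 46.71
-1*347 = -347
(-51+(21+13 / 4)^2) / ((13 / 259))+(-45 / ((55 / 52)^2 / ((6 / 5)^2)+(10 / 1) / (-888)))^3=-192345.39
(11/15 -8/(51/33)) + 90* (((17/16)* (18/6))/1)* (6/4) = 1737547/4080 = 425.87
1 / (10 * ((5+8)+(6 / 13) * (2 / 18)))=39 / 5090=0.01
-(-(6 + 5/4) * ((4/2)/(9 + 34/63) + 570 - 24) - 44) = 2406416/601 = 4004.02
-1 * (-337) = 337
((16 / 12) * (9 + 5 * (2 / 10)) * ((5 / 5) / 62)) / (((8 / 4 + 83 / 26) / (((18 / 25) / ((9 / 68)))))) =14144 / 62775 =0.23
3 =3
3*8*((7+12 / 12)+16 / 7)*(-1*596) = -1029888 / 7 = -147126.86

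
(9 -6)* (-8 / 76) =-6 / 19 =-0.32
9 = 9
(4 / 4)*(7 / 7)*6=6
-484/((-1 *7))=484/7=69.14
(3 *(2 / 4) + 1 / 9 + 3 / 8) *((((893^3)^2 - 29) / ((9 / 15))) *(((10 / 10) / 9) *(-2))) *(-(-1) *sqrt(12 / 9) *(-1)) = 181294571186839760650 *sqrt(3) / 729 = 430742672746253937.18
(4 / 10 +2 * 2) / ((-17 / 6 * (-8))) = 0.19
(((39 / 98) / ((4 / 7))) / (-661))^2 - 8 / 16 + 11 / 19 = 2055305283 / 26033500864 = 0.08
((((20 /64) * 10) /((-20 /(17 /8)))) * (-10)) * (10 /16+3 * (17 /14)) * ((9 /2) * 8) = 914175 /1792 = 510.14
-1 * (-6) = 6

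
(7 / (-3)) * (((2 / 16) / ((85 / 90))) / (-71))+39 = 188313 / 4828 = 39.00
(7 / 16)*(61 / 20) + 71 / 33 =36811 / 10560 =3.49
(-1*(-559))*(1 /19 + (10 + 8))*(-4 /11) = -766948 /209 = -3669.61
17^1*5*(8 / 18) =340 / 9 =37.78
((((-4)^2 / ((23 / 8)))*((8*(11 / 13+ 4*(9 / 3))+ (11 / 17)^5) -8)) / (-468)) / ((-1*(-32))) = -583785829 / 16556952477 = -0.04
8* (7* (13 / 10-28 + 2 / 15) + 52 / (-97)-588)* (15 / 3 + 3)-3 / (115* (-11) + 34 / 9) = -818653332011 / 16515705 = -49568.17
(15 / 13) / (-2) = -15 / 26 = -0.58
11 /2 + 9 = 29 /2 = 14.50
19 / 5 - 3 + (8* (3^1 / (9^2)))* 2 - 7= -757 / 135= -5.61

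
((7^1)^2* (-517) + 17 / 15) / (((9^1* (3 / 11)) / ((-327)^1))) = 455593622 / 135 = 3374767.57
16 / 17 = 0.94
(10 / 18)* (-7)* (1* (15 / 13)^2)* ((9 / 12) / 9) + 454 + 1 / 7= 6440887 / 14196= 453.71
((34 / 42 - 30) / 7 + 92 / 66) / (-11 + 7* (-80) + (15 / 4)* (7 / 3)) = 17956 / 3636633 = 0.00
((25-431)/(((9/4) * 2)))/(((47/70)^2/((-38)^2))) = -288988.84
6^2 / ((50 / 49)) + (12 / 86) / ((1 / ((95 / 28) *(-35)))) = 18.71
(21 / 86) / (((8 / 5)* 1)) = 105 / 688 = 0.15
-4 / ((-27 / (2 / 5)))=8 / 135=0.06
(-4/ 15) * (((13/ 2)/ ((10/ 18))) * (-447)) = 1394.64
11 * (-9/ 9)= -11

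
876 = 876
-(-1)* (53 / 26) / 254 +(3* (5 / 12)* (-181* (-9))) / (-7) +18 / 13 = -289.50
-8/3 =-2.67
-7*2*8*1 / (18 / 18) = -112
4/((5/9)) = 7.20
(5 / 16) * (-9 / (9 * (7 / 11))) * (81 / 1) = -4455 / 112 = -39.78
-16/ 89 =-0.18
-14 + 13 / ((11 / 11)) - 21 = -22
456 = 456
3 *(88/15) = 17.60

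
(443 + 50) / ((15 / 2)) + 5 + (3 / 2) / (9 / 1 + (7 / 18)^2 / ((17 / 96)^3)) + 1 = 1149958223 / 16021770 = 71.77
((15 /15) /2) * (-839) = -839 /2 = -419.50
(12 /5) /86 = 0.03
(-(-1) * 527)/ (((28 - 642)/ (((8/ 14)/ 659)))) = -1054/ 1416191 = -0.00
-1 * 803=-803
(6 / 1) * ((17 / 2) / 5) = 51 / 5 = 10.20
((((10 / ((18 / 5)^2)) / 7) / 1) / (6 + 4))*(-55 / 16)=-1375 / 36288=-0.04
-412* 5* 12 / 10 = -2472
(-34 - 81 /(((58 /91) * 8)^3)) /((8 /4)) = -3457548947 /199794688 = -17.31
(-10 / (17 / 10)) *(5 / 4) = -125 / 17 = -7.35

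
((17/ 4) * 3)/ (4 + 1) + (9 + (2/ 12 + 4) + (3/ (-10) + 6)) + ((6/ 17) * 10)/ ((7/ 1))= 31303/ 1428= 21.92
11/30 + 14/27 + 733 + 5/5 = 198419/270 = 734.89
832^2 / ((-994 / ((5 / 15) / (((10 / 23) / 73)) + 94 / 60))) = -298694656 / 7455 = -40066.35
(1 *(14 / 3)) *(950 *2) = 8866.67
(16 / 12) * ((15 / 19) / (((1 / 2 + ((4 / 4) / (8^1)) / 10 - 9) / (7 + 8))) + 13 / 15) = -409148 / 580545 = -0.70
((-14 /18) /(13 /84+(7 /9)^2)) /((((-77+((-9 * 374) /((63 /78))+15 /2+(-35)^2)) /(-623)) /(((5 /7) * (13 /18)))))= -7937020 /72653741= -0.11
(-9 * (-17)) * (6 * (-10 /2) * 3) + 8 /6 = -41306 /3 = -13768.67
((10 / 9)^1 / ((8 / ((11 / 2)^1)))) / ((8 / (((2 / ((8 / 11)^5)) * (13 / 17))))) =115151465 / 160432128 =0.72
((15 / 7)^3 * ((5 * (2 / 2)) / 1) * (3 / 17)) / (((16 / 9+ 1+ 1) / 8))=18.39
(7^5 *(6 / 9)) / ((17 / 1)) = 33614 / 51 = 659.10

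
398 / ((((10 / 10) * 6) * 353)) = 199 / 1059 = 0.19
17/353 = 0.05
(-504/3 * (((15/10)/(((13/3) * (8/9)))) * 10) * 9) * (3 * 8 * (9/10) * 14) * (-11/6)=42436548/13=3264349.85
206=206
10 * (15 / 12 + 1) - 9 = 27 / 2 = 13.50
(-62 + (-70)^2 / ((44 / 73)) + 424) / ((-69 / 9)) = -280221 / 253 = -1107.59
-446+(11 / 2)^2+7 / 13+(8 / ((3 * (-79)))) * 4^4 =-5223563 / 12324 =-423.85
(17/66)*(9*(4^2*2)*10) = 741.82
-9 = -9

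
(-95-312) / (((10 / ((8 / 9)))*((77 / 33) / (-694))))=1129832 / 105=10760.30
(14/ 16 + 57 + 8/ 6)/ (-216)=-1421/ 5184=-0.27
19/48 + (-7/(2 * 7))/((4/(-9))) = 73/48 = 1.52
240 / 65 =48 / 13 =3.69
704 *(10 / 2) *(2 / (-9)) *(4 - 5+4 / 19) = 35200 / 57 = 617.54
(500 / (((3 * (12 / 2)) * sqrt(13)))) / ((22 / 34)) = 4250 * sqrt(13) / 1287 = 11.91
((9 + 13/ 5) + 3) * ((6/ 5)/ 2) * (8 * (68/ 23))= 119136/ 575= 207.19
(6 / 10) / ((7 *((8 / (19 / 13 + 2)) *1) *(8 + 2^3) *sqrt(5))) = 27 *sqrt(5) / 58240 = 0.00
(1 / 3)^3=1 / 27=0.04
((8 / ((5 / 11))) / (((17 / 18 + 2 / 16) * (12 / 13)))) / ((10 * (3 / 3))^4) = 39 / 21875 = 0.00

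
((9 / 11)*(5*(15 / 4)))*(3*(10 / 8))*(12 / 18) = 3375 / 88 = 38.35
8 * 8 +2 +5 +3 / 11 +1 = 795 / 11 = 72.27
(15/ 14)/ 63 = 5/ 294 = 0.02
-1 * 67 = -67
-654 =-654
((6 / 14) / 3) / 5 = 1 / 35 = 0.03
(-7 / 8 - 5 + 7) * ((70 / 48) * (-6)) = -315 / 32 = -9.84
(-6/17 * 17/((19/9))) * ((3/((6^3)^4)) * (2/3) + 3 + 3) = -17.05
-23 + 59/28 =-585/28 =-20.89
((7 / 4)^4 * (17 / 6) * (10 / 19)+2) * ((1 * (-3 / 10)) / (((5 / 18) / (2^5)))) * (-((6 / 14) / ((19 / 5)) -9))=-1240757811 / 252700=-4910.00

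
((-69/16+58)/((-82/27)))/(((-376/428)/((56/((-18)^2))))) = 643391/184992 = 3.48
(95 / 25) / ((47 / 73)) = 1387 / 235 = 5.90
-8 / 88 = -1 / 11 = -0.09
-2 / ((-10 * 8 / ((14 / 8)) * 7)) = 1 / 160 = 0.01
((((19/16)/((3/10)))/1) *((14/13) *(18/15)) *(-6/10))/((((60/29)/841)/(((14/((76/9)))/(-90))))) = 1195061/52000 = 22.98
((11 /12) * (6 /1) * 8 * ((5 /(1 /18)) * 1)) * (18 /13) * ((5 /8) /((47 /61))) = 2717550 /611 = 4447.71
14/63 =2/9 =0.22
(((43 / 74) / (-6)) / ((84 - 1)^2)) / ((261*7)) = -43 / 5588274132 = -0.00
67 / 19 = 3.53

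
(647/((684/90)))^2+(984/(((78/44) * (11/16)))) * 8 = 257297717/18772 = 13706.46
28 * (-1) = -28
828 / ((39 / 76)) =20976 / 13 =1613.54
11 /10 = 1.10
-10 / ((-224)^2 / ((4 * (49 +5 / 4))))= -1005 / 25088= -0.04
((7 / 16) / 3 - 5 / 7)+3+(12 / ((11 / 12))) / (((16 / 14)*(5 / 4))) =214279 / 18480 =11.60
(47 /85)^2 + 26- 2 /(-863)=164035367 /6235175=26.31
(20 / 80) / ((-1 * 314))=-1 / 1256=-0.00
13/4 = 3.25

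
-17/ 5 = -3.40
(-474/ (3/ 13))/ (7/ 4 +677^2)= -8216/ 1833323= -0.00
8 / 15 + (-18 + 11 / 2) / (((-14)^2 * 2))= 5897 / 11760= 0.50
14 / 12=7 / 6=1.17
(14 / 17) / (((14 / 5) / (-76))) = -380 / 17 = -22.35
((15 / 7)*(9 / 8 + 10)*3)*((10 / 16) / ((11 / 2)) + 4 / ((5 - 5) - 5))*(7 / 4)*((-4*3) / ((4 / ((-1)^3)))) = -362853 / 1408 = -257.71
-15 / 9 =-5 / 3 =-1.67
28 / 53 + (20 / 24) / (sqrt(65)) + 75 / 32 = sqrt(65) / 78 + 4871 / 1696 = 2.98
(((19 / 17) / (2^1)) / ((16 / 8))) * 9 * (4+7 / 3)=1083 / 68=15.93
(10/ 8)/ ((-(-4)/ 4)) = 5/ 4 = 1.25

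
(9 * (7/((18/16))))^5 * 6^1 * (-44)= -145393188864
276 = 276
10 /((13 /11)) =8.46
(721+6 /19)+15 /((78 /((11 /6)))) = 721.67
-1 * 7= -7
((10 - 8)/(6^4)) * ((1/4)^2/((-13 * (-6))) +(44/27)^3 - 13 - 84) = -758805311/5305906944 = -0.14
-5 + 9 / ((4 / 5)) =25 / 4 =6.25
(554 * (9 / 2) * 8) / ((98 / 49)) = 9972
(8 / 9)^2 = 64 / 81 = 0.79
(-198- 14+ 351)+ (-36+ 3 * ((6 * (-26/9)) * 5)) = -157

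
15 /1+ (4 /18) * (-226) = -317 /9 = -35.22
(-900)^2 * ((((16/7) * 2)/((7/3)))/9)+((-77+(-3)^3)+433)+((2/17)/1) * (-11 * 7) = 147146511/833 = 176646.47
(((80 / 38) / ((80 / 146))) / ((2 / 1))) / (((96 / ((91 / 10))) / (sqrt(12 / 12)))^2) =604513 / 35020800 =0.02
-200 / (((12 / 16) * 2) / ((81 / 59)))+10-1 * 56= -13514 / 59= -229.05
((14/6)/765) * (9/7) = 1/255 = 0.00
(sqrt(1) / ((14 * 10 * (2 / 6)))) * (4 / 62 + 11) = 147 / 620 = 0.24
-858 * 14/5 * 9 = -108108/5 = -21621.60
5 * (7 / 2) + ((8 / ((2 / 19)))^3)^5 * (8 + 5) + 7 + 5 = 423815886713270178847209291835 / 2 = 211907943356635089423604600000.00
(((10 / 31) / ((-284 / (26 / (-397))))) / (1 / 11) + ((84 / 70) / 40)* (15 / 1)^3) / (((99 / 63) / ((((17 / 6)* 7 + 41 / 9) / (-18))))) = -1087505952085 / 12456850032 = -87.30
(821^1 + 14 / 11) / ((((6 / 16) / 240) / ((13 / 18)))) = 4180800 / 11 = 380072.73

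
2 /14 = 1 /7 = 0.14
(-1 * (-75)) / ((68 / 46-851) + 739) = -1725 / 2542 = -0.68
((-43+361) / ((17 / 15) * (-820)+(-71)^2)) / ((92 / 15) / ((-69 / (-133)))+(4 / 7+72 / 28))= 30051 / 5814719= 0.01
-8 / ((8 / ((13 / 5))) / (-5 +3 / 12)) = 247 / 20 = 12.35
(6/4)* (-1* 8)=-12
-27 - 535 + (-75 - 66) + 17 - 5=-691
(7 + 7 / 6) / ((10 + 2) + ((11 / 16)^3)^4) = 6896136929411072 / 10142514446713779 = 0.68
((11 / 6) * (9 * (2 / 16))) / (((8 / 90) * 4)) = 1485 / 256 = 5.80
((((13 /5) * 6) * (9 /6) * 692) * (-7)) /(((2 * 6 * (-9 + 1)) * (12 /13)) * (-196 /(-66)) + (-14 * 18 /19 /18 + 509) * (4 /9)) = 384963579 /126565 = 3041.63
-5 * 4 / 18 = -10 / 9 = -1.11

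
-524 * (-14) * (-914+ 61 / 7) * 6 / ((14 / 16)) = -318776448 / 7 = -45539492.57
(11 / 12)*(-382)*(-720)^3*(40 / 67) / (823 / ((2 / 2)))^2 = 5227960320000 / 45381043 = 115201.41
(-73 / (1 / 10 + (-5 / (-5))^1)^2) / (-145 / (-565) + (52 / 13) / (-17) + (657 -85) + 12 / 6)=-2804660 / 26685219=-0.11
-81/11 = -7.36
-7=-7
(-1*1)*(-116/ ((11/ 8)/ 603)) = 559584/ 11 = 50871.27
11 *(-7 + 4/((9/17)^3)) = 160039/729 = 219.53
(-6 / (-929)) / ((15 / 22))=44 / 4645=0.01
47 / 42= 1.12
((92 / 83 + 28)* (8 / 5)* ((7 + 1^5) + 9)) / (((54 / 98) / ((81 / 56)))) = 862512 / 415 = 2078.34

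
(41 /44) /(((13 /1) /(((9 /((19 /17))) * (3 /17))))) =0.10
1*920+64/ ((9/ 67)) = 1396.44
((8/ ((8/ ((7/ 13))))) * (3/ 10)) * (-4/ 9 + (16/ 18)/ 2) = 0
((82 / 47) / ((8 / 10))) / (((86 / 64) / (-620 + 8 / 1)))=-993.25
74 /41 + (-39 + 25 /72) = -108775 /2952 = -36.85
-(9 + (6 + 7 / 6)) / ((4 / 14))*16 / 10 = -1358 / 15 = -90.53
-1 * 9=-9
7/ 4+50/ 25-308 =-1217/ 4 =-304.25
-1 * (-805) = 805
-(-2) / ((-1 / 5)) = -10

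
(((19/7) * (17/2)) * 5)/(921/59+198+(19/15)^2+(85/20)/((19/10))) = 407343375/767853709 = 0.53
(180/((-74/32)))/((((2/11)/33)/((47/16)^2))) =-36084015/296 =-121905.46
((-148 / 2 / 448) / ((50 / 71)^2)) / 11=-186517 / 6160000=-0.03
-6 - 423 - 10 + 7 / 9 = -3944 / 9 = -438.22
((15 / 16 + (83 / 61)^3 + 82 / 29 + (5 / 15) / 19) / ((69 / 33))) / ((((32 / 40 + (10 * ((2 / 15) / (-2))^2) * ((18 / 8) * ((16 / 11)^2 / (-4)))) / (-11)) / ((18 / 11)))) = -755285588283435 / 10401533250208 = -72.61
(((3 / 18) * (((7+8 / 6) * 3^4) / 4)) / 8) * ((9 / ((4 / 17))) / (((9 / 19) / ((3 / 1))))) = 218025 / 256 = 851.66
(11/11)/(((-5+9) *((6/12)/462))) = 231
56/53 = 1.06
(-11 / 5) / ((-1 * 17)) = 11 / 85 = 0.13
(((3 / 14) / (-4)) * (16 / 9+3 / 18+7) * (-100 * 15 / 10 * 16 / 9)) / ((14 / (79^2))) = 3588575 / 63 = 56961.51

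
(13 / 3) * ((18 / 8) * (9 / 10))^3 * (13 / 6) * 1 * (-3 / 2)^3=-269440587 / 1024000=-263.13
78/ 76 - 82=-3077/ 38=-80.97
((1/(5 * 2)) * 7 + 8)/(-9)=-29/30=-0.97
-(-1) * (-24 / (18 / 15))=-20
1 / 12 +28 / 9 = 115 / 36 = 3.19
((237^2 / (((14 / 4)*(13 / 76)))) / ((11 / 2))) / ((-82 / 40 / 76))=-25954571520 / 41041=-632405.92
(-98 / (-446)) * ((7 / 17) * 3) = 1029 / 3791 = 0.27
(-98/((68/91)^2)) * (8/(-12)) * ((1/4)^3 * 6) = 405769/36992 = 10.97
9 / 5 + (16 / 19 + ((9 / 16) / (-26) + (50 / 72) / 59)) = 55237891 / 20985120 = 2.63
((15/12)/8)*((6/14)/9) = 5/672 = 0.01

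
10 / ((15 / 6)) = 4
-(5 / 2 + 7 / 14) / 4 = -3 / 4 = -0.75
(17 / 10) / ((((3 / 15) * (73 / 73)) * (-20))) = -17 / 40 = -0.42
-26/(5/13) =-338/5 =-67.60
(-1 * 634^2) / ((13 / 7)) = -2813692 / 13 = -216437.85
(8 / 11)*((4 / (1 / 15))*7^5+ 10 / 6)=24202120 / 33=733397.58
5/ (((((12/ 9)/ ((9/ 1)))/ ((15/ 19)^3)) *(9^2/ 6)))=16875/ 13718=1.23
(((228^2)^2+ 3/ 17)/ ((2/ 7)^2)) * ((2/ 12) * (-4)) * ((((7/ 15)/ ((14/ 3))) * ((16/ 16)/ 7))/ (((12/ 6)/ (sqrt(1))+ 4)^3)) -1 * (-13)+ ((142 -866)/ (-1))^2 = -13739246267/ 14688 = -935406.20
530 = 530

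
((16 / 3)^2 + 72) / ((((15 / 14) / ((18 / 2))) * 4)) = 3164 / 15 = 210.93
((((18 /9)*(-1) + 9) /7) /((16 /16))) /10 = 1 /10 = 0.10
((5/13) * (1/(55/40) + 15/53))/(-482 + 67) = -589/629057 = -0.00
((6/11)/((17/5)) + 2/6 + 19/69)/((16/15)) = 12405/17204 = 0.72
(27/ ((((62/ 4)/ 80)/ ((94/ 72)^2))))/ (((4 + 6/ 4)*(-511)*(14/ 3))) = -22090/ 1219757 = -0.02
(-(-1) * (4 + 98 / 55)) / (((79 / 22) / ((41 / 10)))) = 13038 / 1975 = 6.60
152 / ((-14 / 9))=-684 / 7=-97.71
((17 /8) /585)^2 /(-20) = -289 /438048000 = -0.00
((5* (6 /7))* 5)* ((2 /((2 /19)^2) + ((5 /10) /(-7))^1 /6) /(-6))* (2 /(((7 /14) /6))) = -758050 /49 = -15470.41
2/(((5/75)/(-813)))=-24390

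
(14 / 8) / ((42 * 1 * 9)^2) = 1 / 81648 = 0.00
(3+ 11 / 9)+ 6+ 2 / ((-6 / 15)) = 47 / 9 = 5.22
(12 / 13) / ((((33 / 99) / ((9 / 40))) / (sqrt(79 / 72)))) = 27 * sqrt(158) / 520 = 0.65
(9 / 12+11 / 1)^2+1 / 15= 33151 / 240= 138.13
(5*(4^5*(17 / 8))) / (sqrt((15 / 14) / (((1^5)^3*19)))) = 2176*sqrt(3990) / 3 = 45816.73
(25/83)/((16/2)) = 25/664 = 0.04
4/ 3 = 1.33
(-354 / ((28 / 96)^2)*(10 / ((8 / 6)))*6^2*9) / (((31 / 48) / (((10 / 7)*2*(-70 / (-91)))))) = -4756672512000 / 138229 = -34411538.19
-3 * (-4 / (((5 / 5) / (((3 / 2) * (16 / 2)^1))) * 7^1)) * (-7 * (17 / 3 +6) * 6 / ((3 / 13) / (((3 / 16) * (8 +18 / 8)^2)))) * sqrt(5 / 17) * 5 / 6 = -388875.81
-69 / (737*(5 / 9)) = -621 / 3685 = -0.17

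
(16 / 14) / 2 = 4 / 7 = 0.57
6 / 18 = 0.33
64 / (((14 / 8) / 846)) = 216576 / 7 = 30939.43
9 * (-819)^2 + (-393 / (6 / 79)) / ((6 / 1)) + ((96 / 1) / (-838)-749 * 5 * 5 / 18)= 91031128345 / 15084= 6034946.19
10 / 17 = 0.59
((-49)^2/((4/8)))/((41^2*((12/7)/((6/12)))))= 0.83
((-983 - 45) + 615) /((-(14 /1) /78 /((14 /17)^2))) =450996 /289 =1560.54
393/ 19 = 20.68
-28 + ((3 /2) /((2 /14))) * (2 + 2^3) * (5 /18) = 1.17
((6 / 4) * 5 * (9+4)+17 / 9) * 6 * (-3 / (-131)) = 13.66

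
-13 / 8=-1.62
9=9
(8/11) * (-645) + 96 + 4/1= -4060/11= -369.09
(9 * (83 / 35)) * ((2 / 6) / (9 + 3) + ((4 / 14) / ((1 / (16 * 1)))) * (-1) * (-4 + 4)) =83 / 140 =0.59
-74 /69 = -1.07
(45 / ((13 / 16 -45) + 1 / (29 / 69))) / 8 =-2610 / 19399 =-0.13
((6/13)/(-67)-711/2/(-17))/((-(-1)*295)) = 619077/8736130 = 0.07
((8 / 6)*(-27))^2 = 1296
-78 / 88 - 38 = -1711 / 44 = -38.89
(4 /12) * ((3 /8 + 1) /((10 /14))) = 77 /120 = 0.64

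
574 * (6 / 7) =492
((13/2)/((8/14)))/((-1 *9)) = -91/72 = -1.26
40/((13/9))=360/13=27.69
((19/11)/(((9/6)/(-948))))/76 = -158/11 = -14.36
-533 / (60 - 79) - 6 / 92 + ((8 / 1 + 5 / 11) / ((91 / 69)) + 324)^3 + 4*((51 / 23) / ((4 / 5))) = 31621029734785071505 / 876624622874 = 36071345.60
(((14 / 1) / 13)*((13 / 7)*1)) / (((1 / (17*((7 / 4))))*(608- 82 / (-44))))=1309 / 13417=0.10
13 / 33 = 0.39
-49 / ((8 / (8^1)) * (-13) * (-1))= -49 / 13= -3.77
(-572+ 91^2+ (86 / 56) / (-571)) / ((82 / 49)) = 862760143 / 187288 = 4606.60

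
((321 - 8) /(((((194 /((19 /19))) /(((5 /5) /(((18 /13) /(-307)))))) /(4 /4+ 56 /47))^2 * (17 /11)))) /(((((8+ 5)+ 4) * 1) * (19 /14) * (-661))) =-4072611354040229 /48884040301124088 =-0.08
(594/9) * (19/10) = 627/5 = 125.40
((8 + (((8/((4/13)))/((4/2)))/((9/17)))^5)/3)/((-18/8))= -2108733749972/1594323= -1322651.53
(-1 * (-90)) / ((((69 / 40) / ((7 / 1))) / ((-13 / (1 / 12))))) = -1310400 / 23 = -56973.91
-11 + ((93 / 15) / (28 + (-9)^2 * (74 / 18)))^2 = -35837314 / 3258025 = -11.00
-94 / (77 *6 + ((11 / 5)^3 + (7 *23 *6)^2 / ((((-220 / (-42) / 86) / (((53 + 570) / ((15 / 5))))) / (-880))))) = 11750 / 349976425116919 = 0.00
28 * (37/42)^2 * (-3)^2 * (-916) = -1254004/7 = -179143.43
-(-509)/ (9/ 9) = 509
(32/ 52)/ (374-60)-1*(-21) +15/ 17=759320/ 34697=21.88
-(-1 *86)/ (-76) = -43/ 38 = -1.13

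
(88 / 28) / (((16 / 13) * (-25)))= -143 / 1400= -0.10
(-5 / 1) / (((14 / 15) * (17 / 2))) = -75 / 119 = -0.63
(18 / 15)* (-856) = -5136 / 5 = -1027.20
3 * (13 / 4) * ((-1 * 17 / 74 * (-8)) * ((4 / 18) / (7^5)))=442 / 1865577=0.00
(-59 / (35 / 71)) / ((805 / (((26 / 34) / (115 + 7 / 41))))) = -2232737 / 2261719950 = -0.00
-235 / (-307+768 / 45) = 3525 / 4349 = 0.81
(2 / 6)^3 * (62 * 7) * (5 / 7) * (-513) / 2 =-2945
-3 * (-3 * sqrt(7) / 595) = 9 * sqrt(7) / 595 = 0.04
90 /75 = 6 /5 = 1.20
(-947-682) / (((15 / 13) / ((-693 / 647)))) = 4891887 / 3235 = 1512.18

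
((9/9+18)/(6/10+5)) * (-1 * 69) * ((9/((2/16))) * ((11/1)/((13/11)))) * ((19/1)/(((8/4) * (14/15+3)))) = -2034442575/5369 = -378923.93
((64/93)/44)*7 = 112/1023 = 0.11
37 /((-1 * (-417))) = 37 /417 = 0.09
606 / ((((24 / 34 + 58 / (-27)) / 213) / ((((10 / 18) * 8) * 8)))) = -1053276480 / 331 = -3182104.17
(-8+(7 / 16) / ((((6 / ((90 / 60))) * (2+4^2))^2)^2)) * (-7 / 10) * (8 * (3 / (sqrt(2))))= 95.04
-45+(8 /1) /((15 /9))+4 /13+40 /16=-4861 /130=-37.39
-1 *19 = -19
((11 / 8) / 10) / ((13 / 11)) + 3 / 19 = 5419 / 19760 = 0.27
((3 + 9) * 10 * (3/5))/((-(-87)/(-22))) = -18.21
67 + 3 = 70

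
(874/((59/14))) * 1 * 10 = 122360/59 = 2073.90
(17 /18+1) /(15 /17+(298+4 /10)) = 2975 /457902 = 0.01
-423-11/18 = -7625/18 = -423.61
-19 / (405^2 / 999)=-703 / 6075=-0.12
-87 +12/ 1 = -75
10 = 10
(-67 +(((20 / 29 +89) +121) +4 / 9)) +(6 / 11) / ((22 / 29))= 4574606 / 31581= 144.85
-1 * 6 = -6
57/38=3/2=1.50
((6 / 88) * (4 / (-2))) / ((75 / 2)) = -0.00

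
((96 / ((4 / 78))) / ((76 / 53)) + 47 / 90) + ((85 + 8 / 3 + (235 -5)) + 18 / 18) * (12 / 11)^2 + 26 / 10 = 349230059 / 206910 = 1687.84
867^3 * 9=5865429267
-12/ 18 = -2/ 3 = -0.67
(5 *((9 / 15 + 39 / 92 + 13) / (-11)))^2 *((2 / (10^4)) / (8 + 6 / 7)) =291307807 / 317484640000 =0.00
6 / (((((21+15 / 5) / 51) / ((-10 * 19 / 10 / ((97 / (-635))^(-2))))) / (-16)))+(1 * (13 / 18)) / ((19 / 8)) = 6257215264 / 68951475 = 90.75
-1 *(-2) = 2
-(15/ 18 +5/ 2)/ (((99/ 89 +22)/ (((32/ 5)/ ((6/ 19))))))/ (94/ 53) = -1.65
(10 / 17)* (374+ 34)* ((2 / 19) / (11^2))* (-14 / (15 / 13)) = -5824 / 2299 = -2.53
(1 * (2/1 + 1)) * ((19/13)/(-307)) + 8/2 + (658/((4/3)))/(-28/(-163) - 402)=2.76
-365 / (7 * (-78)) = 365 / 546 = 0.67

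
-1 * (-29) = 29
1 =1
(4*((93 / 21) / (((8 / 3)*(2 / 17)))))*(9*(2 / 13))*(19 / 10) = 270351 / 1820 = 148.54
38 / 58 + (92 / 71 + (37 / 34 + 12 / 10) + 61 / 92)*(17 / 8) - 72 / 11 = 3.13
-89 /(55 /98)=-8722 /55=-158.58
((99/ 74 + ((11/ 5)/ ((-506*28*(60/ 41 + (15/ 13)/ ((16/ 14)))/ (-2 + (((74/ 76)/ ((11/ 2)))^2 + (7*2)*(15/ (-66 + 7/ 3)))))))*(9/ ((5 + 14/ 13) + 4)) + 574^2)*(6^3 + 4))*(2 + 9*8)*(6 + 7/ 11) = 595054632598059437638444/ 16716552493795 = 35596731611.91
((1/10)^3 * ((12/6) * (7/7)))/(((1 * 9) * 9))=0.00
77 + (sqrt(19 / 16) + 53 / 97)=sqrt(19) / 4 + 7522 / 97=78.64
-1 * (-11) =11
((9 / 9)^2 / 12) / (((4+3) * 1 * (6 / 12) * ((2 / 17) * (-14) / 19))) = -323 / 1176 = -0.27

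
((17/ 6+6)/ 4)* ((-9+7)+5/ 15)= -265/ 72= -3.68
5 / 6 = 0.83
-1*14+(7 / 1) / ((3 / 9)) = 7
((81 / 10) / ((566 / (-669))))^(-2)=32035600 / 2936447721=0.01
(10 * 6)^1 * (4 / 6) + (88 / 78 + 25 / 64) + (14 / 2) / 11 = 1157413 / 27456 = 42.16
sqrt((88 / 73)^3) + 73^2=176*sqrt(1606) / 5329 + 5329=5330.32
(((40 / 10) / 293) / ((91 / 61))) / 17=244 / 453271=0.00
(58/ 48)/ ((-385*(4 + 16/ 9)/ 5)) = -87/ 32032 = -0.00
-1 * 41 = -41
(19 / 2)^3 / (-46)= -6859 / 368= -18.64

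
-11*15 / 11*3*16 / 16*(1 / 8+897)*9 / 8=-2906685 / 64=-45416.95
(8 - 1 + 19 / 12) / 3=103 / 36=2.86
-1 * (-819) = 819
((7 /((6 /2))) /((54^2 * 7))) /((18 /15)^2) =25 /314928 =0.00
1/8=0.12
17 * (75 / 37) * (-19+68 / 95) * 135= -59796225 / 703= -85058.64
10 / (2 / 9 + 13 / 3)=90 / 41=2.20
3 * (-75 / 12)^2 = 1875 / 16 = 117.19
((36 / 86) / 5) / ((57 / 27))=162 / 4085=0.04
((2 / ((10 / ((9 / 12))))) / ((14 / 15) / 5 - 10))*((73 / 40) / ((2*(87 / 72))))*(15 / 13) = -29565 / 2219776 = -0.01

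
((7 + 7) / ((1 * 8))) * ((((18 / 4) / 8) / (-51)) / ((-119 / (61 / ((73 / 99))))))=18117 / 1350208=0.01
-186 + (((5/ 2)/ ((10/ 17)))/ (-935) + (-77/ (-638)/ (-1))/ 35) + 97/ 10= -224969/ 1276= -176.31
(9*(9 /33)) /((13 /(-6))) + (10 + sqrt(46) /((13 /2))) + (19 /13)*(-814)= -168858 /143 + 2*sqrt(46) /13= -1179.78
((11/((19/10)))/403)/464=55/1776424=0.00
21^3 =9261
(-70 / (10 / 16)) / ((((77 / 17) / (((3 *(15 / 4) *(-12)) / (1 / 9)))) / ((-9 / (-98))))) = 1487160 / 539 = 2759.11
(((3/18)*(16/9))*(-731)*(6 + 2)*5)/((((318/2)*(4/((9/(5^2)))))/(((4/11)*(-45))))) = 80.25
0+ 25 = 25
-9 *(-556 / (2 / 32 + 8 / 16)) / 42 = 4448 / 21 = 211.81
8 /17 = 0.47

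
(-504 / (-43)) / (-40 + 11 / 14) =-784 / 2623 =-0.30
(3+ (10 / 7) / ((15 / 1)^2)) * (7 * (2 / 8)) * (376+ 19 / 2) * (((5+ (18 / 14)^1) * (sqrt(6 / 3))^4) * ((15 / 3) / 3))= 5354338 / 63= 84989.49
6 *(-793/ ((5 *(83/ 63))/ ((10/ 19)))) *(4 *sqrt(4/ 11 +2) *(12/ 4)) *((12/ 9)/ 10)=-4796064 *sqrt(286)/ 86735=-935.13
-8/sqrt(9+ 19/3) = -4 *sqrt(138)/23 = -2.04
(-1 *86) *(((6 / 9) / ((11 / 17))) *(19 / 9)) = -55556 / 297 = -187.06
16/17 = 0.94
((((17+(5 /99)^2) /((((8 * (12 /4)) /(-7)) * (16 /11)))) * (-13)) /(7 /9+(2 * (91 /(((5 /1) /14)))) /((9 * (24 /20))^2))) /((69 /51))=55241823 /8678912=6.37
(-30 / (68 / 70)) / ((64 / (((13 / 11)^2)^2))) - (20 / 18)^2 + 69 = 86221963987 / 1290282048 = 66.82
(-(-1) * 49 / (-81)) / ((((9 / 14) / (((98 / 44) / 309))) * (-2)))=16807 / 4955742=0.00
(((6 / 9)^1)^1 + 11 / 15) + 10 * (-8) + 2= -383 / 5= -76.60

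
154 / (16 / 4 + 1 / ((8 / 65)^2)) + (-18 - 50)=-294852 / 4481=-65.80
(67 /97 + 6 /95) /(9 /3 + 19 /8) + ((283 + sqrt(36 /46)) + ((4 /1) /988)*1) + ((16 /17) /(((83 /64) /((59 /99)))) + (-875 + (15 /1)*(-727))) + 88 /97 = -8271758094147458 /719563881465 + 3*sqrt(46) /23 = -11494.63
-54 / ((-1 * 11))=54 / 11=4.91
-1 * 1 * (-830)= 830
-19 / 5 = -3.80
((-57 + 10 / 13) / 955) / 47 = -731 / 583505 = -0.00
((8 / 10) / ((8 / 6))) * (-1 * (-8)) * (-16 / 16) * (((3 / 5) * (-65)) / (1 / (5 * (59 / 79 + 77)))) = 5748912 / 79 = 72771.04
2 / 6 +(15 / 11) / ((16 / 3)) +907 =479207 / 528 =907.59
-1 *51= -51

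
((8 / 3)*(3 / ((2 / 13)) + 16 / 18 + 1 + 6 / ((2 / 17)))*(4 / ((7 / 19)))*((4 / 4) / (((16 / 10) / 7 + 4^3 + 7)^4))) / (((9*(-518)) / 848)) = -5143514320000 / 347293865144957391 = -0.00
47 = 47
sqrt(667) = 25.83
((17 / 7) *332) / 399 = 5644 / 2793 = 2.02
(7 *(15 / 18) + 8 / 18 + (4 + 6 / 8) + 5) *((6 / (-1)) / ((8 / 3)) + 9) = 1731 / 16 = 108.19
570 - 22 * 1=548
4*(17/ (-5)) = -13.60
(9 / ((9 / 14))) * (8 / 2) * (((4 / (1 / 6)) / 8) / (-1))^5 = -13608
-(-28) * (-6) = -168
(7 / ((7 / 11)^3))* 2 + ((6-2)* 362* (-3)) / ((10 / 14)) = -1476682 / 245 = -6027.27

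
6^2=36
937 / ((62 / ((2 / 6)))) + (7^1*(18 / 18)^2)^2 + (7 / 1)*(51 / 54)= 16921 / 279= 60.65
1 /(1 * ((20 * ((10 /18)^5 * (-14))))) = -59049 /875000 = -0.07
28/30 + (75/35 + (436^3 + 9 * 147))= 8702734118/105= 82883182.08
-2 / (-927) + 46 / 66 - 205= -2083256 / 10197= -204.30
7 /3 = 2.33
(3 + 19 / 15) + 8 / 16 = 143 / 30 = 4.77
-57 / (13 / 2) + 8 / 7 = -694 / 91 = -7.63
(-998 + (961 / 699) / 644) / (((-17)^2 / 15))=-2246273635 / 43365028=-51.80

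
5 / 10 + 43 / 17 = 103 / 34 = 3.03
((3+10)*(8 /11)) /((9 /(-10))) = -10.51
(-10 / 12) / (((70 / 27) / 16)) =-36 / 7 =-5.14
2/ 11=0.18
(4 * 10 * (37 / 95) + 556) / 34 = 5430 / 323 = 16.81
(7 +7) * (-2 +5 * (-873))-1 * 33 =-61171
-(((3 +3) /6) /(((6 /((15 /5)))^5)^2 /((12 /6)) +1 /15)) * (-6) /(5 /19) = 342 /7681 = 0.04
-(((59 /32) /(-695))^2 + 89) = -44020969881 /494617600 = -89.00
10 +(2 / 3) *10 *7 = 56.67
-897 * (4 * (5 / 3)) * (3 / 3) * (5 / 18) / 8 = -7475 / 36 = -207.64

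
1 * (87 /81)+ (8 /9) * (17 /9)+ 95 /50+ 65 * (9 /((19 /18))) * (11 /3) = 31345711 /15390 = 2036.76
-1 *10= -10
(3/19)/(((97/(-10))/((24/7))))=-720/12901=-0.06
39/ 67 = 0.58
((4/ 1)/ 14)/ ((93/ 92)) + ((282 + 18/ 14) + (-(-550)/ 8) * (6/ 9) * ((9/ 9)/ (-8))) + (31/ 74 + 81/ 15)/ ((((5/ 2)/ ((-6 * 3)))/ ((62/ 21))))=1485162017/ 9634800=154.15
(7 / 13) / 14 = 1 / 26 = 0.04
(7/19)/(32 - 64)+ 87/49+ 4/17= 1012569/506464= 2.00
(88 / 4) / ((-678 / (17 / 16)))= -187 / 5424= -0.03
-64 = -64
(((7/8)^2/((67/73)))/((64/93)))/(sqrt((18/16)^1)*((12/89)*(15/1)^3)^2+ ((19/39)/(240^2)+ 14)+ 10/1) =-9874327462405141550949225/16373501969358478482627134062837328+ 3993626493349916889375000000*sqrt(2)/1023343873084904905164195878927333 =0.00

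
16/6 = 8/3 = 2.67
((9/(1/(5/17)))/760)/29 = 9/74936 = 0.00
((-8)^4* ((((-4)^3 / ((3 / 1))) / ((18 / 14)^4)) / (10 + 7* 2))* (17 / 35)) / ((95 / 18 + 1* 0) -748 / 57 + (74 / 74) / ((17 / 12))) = 90.65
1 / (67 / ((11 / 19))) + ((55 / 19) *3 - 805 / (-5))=216019 / 1273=169.69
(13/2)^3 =2197/8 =274.62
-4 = -4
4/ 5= 0.80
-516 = -516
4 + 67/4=83/4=20.75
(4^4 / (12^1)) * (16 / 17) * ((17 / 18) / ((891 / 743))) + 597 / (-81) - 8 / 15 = 951383 / 120285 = 7.91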